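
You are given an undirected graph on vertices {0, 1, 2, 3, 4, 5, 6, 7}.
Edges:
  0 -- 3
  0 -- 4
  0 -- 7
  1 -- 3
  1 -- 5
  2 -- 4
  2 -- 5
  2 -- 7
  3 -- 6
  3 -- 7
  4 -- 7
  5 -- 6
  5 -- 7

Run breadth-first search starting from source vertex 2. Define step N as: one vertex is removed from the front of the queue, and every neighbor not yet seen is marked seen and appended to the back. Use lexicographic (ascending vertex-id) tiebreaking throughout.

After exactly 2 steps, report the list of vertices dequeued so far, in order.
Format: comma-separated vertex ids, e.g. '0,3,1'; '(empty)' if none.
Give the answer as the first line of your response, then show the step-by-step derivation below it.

2,4

step 1: dequeue 2; queue=[4,5,7]; order=2
step 2: dequeue 4; queue=[5,7,0]; order=2,4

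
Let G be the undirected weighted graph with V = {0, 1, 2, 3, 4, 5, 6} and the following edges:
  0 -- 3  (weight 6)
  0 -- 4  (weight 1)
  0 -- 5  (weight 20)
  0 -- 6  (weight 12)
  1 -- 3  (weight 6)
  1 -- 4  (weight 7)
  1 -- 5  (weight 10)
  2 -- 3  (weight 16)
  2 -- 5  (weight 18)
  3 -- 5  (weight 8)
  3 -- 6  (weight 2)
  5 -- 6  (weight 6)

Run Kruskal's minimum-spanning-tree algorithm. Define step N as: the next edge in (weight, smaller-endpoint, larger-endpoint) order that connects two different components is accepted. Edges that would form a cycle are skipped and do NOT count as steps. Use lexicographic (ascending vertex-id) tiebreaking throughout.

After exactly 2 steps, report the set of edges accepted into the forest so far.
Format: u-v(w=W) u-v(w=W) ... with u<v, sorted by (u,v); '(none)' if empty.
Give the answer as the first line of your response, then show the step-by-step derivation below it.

0-4(w=1) 3-6(w=2)

step 1: add edge 0-4 (w=1); MST = {0-4(w=1)}
step 2: add edge 3-6 (w=2); MST = {0-4(w=1) 3-6(w=2)}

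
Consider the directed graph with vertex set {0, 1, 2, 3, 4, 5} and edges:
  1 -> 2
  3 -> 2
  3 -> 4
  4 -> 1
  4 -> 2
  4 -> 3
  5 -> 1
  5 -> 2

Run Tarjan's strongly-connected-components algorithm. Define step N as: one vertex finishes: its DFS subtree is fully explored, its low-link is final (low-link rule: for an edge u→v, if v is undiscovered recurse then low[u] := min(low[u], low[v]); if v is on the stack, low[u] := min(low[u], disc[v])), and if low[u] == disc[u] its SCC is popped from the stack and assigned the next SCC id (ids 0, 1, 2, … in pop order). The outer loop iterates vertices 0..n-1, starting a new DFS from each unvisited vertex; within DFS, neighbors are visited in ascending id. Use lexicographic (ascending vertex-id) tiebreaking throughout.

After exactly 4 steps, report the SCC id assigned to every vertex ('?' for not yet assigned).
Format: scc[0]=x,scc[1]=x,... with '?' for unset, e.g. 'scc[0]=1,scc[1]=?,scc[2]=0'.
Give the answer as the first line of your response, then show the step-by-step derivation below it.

scc[0]=0,scc[1]=2,scc[2]=1,scc[3]=?,scc[4]=?,scc[5]=?

step 1: low=(low[0]=0,low[1]=?,low[2]=?,low[3]=?,low[4]=?,low[5]=?); scc=(scc[0]=0,scc[1]=?,scc[2]=?,scc[3]=?,scc[4]=?,scc[5]=?)
step 2: low=(low[0]=0,low[1]=1,low[2]=2,low[3]=?,low[4]=?,low[5]=?); scc=(scc[0]=0,scc[1]=?,scc[2]=1,scc[3]=?,scc[4]=?,scc[5]=?)
step 3: low=(low[0]=0,low[1]=1,low[2]=2,low[3]=?,low[4]=?,low[5]=?); scc=(scc[0]=0,scc[1]=2,scc[2]=1,scc[3]=?,scc[4]=?,scc[5]=?)
step 4: low=(low[0]=0,low[1]=1,low[2]=2,low[3]=3,low[4]=3,low[5]=?); scc=(scc[0]=0,scc[1]=2,scc[2]=1,scc[3]=?,scc[4]=?,scc[5]=?)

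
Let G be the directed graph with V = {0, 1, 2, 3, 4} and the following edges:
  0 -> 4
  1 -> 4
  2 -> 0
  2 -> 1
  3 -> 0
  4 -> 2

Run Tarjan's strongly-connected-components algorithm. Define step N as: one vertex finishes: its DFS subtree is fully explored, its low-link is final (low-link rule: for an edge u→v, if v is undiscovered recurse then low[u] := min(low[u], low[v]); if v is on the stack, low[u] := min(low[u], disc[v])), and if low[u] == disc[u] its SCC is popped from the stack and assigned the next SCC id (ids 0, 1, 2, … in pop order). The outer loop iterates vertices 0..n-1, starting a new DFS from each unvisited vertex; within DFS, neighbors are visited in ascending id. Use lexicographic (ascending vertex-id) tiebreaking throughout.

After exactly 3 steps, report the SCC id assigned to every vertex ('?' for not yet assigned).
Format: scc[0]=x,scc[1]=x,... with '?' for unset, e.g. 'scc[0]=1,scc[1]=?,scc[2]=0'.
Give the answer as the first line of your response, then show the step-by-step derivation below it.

scc[0]=?,scc[1]=?,scc[2]=?,scc[3]=?,scc[4]=?

step 1: low=(low[0]=0,low[1]=1,low[2]=0,low[3]=?,low[4]=1); scc=(scc[0]=?,scc[1]=?,scc[2]=?,scc[3]=?,scc[4]=?)
step 2: low=(low[0]=0,low[1]=1,low[2]=0,low[3]=?,low[4]=1); scc=(scc[0]=?,scc[1]=?,scc[2]=?,scc[3]=?,scc[4]=?)
step 3: low=(low[0]=0,low[1]=1,low[2]=0,low[3]=?,low[4]=0); scc=(scc[0]=?,scc[1]=?,scc[2]=?,scc[3]=?,scc[4]=?)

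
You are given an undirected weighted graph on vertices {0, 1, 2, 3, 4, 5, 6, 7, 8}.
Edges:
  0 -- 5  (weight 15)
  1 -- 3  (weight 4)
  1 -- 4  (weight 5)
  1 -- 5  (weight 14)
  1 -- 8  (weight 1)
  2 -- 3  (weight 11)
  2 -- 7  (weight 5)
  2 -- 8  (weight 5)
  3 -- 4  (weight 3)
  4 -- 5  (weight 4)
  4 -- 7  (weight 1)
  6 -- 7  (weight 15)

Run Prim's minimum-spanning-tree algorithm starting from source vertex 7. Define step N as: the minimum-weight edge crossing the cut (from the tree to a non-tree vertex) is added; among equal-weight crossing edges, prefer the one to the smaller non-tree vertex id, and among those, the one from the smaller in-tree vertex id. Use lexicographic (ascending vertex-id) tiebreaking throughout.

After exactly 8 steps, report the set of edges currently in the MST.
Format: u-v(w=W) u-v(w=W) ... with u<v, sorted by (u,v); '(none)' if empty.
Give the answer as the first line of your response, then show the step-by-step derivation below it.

0-5(w=15) 1-3(w=4) 1-8(w=1) 2-7(w=5) 3-4(w=3) 4-5(w=4) 4-7(w=1) 6-7(w=15)

step 1: add edge 4-7 (w=1); MST = {4-7(w=1)}
step 2: add edge 3-4 (w=3); MST = {3-4(w=3) 4-7(w=1)}
step 3: add edge 1-3 (w=4); MST = {1-3(w=4) 3-4(w=3) 4-7(w=1)}
step 4: add edge 1-8 (w=1); MST = {1-3(w=4) 1-8(w=1) 3-4(w=3) 4-7(w=1)}
step 5: add edge 4-5 (w=4); MST = {1-3(w=4) 1-8(w=1) 3-4(w=3) 4-5(w=4) 4-7(w=1)}
step 6: add edge 2-7 (w=5); MST = {1-3(w=4) 1-8(w=1) 2-7(w=5) 3-4(w=3) 4-5(w=4) 4-7(w=1)}
step 7: add edge 0-5 (w=15); MST = {0-5(w=15) 1-3(w=4) 1-8(w=1) 2-7(w=5) 3-4(w=3) 4-5(w=4) 4-7(w=1)}
step 8: add edge 6-7 (w=15); MST = {0-5(w=15) 1-3(w=4) 1-8(w=1) 2-7(w=5) 3-4(w=3) 4-5(w=4) 4-7(w=1) 6-7(w=15)}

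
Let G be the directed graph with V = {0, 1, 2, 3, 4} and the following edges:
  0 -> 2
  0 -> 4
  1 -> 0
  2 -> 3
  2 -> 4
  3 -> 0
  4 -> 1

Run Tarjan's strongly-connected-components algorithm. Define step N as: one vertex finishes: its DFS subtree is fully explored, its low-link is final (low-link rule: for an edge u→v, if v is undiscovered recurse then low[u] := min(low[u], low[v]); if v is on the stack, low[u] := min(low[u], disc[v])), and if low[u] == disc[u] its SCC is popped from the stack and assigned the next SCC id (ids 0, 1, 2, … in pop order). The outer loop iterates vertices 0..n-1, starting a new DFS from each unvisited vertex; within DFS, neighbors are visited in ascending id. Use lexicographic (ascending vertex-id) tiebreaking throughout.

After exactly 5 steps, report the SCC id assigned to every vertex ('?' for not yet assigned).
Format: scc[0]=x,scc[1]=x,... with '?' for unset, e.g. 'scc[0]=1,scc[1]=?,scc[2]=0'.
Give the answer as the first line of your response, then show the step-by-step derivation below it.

scc[0]=0,scc[1]=0,scc[2]=0,scc[3]=0,scc[4]=0

step 1: low=(low[0]=0,low[1]=?,low[2]=1,low[3]=0,low[4]=?); scc=(scc[0]=?,scc[1]=?,scc[2]=?,scc[3]=?,scc[4]=?)
step 2: low=(low[0]=0,low[1]=0,low[2]=0,low[3]=0,low[4]=3); scc=(scc[0]=?,scc[1]=?,scc[2]=?,scc[3]=?,scc[4]=?)
step 3: low=(low[0]=0,low[1]=0,low[2]=0,low[3]=0,low[4]=0); scc=(scc[0]=?,scc[1]=?,scc[2]=?,scc[3]=?,scc[4]=?)
step 4: low=(low[0]=0,low[1]=0,low[2]=0,low[3]=0,low[4]=0); scc=(scc[0]=?,scc[1]=?,scc[2]=?,scc[3]=?,scc[4]=?)
step 5: low=(low[0]=0,low[1]=0,low[2]=0,low[3]=0,low[4]=0); scc=(scc[0]=0,scc[1]=0,scc[2]=0,scc[3]=0,scc[4]=0)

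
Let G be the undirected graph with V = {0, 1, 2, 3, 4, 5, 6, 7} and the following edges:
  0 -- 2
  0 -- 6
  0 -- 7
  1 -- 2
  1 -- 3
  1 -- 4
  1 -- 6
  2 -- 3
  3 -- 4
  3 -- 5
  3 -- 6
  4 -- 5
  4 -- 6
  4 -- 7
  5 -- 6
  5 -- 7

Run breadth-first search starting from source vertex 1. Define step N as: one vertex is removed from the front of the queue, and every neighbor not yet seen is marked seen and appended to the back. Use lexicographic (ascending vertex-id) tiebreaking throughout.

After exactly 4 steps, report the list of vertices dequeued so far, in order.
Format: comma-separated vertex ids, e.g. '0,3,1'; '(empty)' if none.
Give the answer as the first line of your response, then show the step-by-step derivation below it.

1,2,3,4

step 1: dequeue 1; queue=[2,3,4,6]; order=1
step 2: dequeue 2; queue=[3,4,6,0]; order=1,2
step 3: dequeue 3; queue=[4,6,0,5]; order=1,2,3
step 4: dequeue 4; queue=[6,0,5,7]; order=1,2,3,4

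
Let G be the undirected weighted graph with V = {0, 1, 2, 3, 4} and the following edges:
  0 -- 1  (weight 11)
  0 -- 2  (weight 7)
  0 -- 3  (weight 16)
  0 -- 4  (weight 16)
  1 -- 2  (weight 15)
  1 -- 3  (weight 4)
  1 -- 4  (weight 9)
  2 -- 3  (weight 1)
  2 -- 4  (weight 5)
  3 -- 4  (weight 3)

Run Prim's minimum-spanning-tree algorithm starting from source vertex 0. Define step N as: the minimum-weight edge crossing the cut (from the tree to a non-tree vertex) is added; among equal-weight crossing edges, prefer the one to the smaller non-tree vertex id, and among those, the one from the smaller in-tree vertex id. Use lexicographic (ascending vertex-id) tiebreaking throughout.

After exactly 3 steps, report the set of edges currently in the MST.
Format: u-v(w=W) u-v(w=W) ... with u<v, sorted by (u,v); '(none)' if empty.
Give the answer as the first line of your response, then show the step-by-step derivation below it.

0-2(w=7) 2-3(w=1) 3-4(w=3)

step 1: add edge 0-2 (w=7); MST = {0-2(w=7)}
step 2: add edge 2-3 (w=1); MST = {0-2(w=7) 2-3(w=1)}
step 3: add edge 3-4 (w=3); MST = {0-2(w=7) 2-3(w=1) 3-4(w=3)}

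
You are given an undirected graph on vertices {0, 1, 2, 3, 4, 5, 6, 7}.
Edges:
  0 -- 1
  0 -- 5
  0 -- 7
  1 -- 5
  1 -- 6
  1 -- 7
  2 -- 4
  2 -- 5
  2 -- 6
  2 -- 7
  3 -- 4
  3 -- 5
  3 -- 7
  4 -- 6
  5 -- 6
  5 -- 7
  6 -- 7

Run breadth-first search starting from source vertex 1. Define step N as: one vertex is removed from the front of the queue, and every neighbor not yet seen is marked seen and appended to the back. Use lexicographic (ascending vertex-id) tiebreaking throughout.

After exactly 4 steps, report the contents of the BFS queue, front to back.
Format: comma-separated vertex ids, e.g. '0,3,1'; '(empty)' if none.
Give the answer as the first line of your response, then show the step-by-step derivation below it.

7,2,3,4

step 1: dequeue 1; queue=[0,5,6,7]; order=1
step 2: dequeue 0; queue=[5,6,7]; order=1,0
step 3: dequeue 5; queue=[6,7,2,3]; order=1,0,5
step 4: dequeue 6; queue=[7,2,3,4]; order=1,0,5,6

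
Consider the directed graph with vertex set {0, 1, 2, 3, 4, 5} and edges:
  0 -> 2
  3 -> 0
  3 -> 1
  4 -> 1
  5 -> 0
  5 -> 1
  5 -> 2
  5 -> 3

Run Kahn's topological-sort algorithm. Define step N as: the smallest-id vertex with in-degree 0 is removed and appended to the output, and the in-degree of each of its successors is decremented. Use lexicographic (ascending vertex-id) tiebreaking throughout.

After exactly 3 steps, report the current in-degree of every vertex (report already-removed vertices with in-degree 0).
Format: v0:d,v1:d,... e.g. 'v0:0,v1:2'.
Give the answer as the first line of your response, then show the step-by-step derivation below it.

v0:0,v1:0,v2:1,v3:0,v4:0,v5:0

step 1: output 4; order=[4]; indeg=(2,2,2,1,0,0)
step 2: output 5; order=[4,5]; indeg=(1,1,1,0,0,0)
step 3: output 3; order=[4,5,3]; indeg=(0,0,1,0,0,0)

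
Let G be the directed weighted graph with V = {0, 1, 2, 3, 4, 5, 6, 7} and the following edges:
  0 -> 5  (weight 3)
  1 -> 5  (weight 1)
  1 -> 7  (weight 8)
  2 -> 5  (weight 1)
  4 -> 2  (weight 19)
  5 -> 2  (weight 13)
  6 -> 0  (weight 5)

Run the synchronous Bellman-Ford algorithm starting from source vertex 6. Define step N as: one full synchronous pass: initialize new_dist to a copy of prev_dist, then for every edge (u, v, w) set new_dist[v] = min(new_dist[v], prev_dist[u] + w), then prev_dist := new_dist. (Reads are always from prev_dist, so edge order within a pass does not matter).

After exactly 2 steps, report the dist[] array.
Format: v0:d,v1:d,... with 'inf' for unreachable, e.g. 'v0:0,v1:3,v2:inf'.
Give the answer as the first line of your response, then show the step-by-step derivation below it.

v0:5,v1:inf,v2:inf,v3:inf,v4:inf,v5:8,v6:0,v7:inf

step 1: dist = v0:5,v1:inf,v2:inf,v3:inf,v4:inf,v5:inf,v6:0,v7:inf
step 2: dist = v0:5,v1:inf,v2:inf,v3:inf,v4:inf,v5:8,v6:0,v7:inf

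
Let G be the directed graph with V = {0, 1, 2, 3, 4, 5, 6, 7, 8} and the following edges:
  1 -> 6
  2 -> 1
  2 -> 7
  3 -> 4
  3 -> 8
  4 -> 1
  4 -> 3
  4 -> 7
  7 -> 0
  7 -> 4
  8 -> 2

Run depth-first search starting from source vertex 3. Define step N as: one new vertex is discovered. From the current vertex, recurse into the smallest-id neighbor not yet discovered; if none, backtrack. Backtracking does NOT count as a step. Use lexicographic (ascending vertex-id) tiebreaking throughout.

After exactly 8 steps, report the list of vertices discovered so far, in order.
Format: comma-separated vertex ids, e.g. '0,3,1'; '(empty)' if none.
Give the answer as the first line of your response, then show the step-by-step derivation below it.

3,4,1,6,7,0,8,2

step 1: discover 3; path=3; order=3
step 2: discover 4; path=3>4; order=3,4
step 3: discover 1; path=3>4>1; order=3,4,1
step 4: discover 6; path=3>4>1>6; order=3,4,1,6
step 5: discover 7; path=3>4>7; order=3,4,1,6,7
step 6: discover 0; path=3>4>7>0; order=3,4,1,6,7,0
step 7: discover 8; path=3>8; order=3,4,1,6,7,0,8
step 8: discover 2; path=3>8>2; order=3,4,1,6,7,0,8,2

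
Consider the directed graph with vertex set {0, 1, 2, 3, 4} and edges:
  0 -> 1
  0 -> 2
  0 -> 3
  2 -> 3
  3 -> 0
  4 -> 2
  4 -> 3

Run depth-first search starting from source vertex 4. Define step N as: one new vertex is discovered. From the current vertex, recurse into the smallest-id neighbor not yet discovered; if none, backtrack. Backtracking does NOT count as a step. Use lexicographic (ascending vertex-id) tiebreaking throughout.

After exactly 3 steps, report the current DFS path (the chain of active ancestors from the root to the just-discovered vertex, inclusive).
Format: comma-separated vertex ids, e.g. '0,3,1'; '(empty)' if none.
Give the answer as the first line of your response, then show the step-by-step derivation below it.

4,2,3

step 1: discover 4; path=4; order=4
step 2: discover 2; path=4>2; order=4,2
step 3: discover 3; path=4>2>3; order=4,2,3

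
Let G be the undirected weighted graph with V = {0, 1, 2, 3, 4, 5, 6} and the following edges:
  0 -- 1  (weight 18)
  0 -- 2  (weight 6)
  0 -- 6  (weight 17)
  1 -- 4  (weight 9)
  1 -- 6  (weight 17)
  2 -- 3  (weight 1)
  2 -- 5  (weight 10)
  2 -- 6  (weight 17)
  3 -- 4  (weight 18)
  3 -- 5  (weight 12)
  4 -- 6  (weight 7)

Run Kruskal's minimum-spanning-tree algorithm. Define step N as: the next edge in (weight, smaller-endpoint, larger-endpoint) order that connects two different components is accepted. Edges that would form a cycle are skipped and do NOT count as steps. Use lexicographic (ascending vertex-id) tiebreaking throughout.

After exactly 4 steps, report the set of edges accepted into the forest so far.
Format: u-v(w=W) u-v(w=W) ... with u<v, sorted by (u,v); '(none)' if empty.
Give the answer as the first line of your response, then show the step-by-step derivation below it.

0-2(w=6) 1-4(w=9) 2-3(w=1) 4-6(w=7)

step 1: add edge 2-3 (w=1); MST = {2-3(w=1)}
step 2: add edge 0-2 (w=6); MST = {0-2(w=6) 2-3(w=1)}
step 3: add edge 4-6 (w=7); MST = {0-2(w=6) 2-3(w=1) 4-6(w=7)}
step 4: add edge 1-4 (w=9); MST = {0-2(w=6) 1-4(w=9) 2-3(w=1) 4-6(w=7)}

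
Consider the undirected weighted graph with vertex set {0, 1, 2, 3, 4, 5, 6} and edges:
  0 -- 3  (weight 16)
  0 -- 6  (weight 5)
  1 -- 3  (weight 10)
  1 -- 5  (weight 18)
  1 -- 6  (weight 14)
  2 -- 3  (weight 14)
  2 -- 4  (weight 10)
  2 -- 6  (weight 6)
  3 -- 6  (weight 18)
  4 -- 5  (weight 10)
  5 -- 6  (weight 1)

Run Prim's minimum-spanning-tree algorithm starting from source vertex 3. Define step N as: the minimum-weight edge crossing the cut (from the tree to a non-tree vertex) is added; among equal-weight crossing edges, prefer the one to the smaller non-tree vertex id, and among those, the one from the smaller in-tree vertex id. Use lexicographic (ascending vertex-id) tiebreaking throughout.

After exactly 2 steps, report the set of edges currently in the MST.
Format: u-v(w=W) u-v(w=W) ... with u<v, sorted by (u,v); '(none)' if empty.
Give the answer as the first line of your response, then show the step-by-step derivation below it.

1-3(w=10) 2-3(w=14)

step 1: add edge 1-3 (w=10); MST = {1-3(w=10)}
step 2: add edge 2-3 (w=14); MST = {1-3(w=10) 2-3(w=14)}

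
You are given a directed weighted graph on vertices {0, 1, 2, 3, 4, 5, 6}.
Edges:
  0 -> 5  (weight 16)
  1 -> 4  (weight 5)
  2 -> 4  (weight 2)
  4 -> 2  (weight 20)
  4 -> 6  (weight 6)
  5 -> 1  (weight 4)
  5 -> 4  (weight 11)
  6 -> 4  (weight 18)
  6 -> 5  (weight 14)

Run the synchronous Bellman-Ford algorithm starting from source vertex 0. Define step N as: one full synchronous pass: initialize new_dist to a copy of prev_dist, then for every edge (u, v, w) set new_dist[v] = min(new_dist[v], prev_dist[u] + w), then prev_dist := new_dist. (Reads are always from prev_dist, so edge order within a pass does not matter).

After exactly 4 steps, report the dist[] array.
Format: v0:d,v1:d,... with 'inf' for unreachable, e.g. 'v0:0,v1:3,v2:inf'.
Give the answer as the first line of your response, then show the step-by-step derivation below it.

v0:0,v1:20,v2:45,v3:inf,v4:25,v5:16,v6:31

step 1: dist = v0:0,v1:inf,v2:inf,v3:inf,v4:inf,v5:16,v6:inf
step 2: dist = v0:0,v1:20,v2:inf,v3:inf,v4:27,v5:16,v6:inf
step 3: dist = v0:0,v1:20,v2:47,v3:inf,v4:25,v5:16,v6:33
step 4: dist = v0:0,v1:20,v2:45,v3:inf,v4:25,v5:16,v6:31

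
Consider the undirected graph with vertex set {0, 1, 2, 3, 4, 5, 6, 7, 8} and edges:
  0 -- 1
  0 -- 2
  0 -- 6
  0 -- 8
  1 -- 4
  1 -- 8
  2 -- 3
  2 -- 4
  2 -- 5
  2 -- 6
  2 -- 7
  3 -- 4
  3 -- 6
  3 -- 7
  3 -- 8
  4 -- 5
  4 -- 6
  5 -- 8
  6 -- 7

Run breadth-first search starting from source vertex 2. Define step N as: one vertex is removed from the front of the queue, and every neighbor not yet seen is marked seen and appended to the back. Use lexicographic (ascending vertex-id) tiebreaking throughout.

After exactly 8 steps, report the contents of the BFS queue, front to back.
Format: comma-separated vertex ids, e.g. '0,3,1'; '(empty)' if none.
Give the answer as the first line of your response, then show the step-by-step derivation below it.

8

step 1: dequeue 2; queue=[0,3,4,5,6,7]; order=2
step 2: dequeue 0; queue=[3,4,5,6,7,1,8]; order=2,0
step 3: dequeue 3; queue=[4,5,6,7,1,8]; order=2,0,3
step 4: dequeue 4; queue=[5,6,7,1,8]; order=2,0,3,4
step 5: dequeue 5; queue=[6,7,1,8]; order=2,0,3,4,5
step 6: dequeue 6; queue=[7,1,8]; order=2,0,3,4,5,6
step 7: dequeue 7; queue=[1,8]; order=2,0,3,4,5,6,7
step 8: dequeue 1; queue=[8]; order=2,0,3,4,5,6,7,1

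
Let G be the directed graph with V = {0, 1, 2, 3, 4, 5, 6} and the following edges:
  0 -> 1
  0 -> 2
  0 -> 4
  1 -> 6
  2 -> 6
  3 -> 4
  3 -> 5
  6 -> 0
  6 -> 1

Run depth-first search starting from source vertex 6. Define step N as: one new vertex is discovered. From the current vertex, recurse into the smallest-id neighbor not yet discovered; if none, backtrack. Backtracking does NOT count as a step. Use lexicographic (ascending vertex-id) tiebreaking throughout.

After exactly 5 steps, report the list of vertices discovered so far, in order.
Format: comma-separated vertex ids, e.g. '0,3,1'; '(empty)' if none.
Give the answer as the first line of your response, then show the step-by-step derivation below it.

6,0,1,2,4

step 1: discover 6; path=6; order=6
step 2: discover 0; path=6>0; order=6,0
step 3: discover 1; path=6>0>1; order=6,0,1
step 4: discover 2; path=6>0>2; order=6,0,1,2
step 5: discover 4; path=6>0>4; order=6,0,1,2,4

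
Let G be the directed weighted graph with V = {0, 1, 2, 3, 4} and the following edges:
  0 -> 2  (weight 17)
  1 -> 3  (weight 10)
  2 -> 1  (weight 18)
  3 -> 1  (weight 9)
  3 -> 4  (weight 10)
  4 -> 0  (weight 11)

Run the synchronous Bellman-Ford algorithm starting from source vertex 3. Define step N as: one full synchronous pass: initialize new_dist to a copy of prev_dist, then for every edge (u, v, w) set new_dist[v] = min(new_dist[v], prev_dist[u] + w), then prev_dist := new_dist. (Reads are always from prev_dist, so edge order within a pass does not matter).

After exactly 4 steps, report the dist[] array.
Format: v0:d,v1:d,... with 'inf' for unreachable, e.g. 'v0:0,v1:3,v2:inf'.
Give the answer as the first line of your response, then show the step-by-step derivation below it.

v0:21,v1:9,v2:38,v3:0,v4:10

step 1: dist = v0:inf,v1:9,v2:inf,v3:0,v4:10
step 2: dist = v0:21,v1:9,v2:inf,v3:0,v4:10
step 3: dist = v0:21,v1:9,v2:38,v3:0,v4:10
step 4: dist = v0:21,v1:9,v2:38,v3:0,v4:10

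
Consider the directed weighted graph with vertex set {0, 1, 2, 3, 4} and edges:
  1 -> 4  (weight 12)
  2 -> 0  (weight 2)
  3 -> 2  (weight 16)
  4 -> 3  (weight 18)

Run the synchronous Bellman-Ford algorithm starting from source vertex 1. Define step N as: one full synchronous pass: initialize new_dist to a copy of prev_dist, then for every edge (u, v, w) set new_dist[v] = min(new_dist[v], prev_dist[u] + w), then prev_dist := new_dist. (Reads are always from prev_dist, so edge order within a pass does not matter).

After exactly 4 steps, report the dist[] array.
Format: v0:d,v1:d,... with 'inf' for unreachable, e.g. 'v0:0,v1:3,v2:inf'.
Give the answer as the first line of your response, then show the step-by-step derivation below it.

v0:48,v1:0,v2:46,v3:30,v4:12

step 1: dist = v0:inf,v1:0,v2:inf,v3:inf,v4:12
step 2: dist = v0:inf,v1:0,v2:inf,v3:30,v4:12
step 3: dist = v0:inf,v1:0,v2:46,v3:30,v4:12
step 4: dist = v0:48,v1:0,v2:46,v3:30,v4:12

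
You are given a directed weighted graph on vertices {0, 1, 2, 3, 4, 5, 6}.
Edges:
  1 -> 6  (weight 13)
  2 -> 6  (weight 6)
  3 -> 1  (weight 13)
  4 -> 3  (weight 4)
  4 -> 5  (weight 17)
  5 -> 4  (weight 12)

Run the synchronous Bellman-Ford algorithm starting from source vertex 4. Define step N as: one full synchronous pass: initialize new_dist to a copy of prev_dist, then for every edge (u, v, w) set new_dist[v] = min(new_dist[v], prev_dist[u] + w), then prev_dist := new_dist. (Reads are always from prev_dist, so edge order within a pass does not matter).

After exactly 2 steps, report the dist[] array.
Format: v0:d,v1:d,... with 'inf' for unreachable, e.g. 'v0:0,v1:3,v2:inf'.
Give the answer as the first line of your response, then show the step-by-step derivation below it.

v0:inf,v1:17,v2:inf,v3:4,v4:0,v5:17,v6:inf

step 1: dist = v0:inf,v1:inf,v2:inf,v3:4,v4:0,v5:17,v6:inf
step 2: dist = v0:inf,v1:17,v2:inf,v3:4,v4:0,v5:17,v6:inf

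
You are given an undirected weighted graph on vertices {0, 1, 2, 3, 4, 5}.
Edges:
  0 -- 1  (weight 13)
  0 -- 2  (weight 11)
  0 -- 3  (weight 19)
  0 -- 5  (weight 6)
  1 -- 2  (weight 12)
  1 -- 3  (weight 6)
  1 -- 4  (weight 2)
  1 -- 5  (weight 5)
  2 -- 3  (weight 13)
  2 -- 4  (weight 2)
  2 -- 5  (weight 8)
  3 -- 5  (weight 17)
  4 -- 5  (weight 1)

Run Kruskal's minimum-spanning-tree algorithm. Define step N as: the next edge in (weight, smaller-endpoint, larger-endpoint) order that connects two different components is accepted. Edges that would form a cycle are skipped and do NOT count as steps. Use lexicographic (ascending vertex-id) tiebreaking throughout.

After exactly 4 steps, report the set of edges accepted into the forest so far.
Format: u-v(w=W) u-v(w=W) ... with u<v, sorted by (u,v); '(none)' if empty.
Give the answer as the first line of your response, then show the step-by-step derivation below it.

0-5(w=6) 1-4(w=2) 2-4(w=2) 4-5(w=1)

step 1: add edge 4-5 (w=1); MST = {4-5(w=1)}
step 2: add edge 1-4 (w=2); MST = {1-4(w=2) 4-5(w=1)}
step 3: add edge 2-4 (w=2); MST = {1-4(w=2) 2-4(w=2) 4-5(w=1)}
step 4: add edge 0-5 (w=6); MST = {0-5(w=6) 1-4(w=2) 2-4(w=2) 4-5(w=1)}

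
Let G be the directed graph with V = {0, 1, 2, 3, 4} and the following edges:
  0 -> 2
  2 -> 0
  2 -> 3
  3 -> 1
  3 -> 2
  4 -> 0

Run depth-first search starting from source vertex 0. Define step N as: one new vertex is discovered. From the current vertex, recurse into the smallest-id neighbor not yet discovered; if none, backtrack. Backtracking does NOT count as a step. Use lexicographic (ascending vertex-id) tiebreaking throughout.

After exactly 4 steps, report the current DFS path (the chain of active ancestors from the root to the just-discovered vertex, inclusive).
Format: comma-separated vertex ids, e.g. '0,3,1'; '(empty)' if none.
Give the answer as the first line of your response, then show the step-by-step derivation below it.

0,2,3,1

step 1: discover 0; path=0; order=0
step 2: discover 2; path=0>2; order=0,2
step 3: discover 3; path=0>2>3; order=0,2,3
step 4: discover 1; path=0>2>3>1; order=0,2,3,1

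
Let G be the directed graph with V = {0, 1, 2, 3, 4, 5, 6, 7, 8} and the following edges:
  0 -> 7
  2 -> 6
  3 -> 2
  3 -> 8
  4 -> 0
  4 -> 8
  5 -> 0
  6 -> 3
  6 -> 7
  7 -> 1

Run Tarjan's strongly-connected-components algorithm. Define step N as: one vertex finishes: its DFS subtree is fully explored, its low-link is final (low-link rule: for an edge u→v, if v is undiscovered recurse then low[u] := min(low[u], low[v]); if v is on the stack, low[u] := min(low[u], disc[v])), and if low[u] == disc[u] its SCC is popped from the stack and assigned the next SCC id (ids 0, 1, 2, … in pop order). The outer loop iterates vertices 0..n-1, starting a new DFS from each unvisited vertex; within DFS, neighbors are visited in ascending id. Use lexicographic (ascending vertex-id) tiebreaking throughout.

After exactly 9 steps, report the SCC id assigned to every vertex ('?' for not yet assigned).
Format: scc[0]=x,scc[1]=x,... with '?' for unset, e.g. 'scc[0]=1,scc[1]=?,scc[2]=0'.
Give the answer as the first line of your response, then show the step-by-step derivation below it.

scc[0]=2,scc[1]=0,scc[2]=4,scc[3]=4,scc[4]=5,scc[5]=6,scc[6]=4,scc[7]=1,scc[8]=3

step 1: low=(low[0]=0,low[1]=2,low[2]=?,low[3]=?,low[4]=?,low[5]=?,low[6]=?,low[7]=1,low[8]=?); scc=(scc[0]=?,scc[1]=0,scc[2]=?,scc[3]=?,scc[4]=?,scc[5]=?,scc[6]=?,scc[7]=?,scc[8]=?)
step 2: low=(low[0]=0,low[1]=2,low[2]=?,low[3]=?,low[4]=?,low[5]=?,low[6]=?,low[7]=1,low[8]=?); scc=(scc[0]=?,scc[1]=0,scc[2]=?,scc[3]=?,scc[4]=?,scc[5]=?,scc[6]=?,scc[7]=1,scc[8]=?)
step 3: low=(low[0]=0,low[1]=2,low[2]=?,low[3]=?,low[4]=?,low[5]=?,low[6]=?,low[7]=1,low[8]=?); scc=(scc[0]=2,scc[1]=0,scc[2]=?,scc[3]=?,scc[4]=?,scc[5]=?,scc[6]=?,scc[7]=1,scc[8]=?)
step 4: low=(low[0]=0,low[1]=2,low[2]=3,low[3]=3,low[4]=?,low[5]=?,low[6]=4,low[7]=1,low[8]=6); scc=(scc[0]=2,scc[1]=0,scc[2]=?,scc[3]=?,scc[4]=?,scc[5]=?,scc[6]=?,scc[7]=1,scc[8]=3)
step 5: low=(low[0]=0,low[1]=2,low[2]=3,low[3]=3,low[4]=?,low[5]=?,low[6]=4,low[7]=1,low[8]=6); scc=(scc[0]=2,scc[1]=0,scc[2]=?,scc[3]=?,scc[4]=?,scc[5]=?,scc[6]=?,scc[7]=1,scc[8]=3)
step 6: low=(low[0]=0,low[1]=2,low[2]=3,low[3]=3,low[4]=?,low[5]=?,low[6]=3,low[7]=1,low[8]=6); scc=(scc[0]=2,scc[1]=0,scc[2]=?,scc[3]=?,scc[4]=?,scc[5]=?,scc[6]=?,scc[7]=1,scc[8]=3)
step 7: low=(low[0]=0,low[1]=2,low[2]=3,low[3]=3,low[4]=?,low[5]=?,low[6]=3,low[7]=1,low[8]=6); scc=(scc[0]=2,scc[1]=0,scc[2]=4,scc[3]=4,scc[4]=?,scc[5]=?,scc[6]=4,scc[7]=1,scc[8]=3)
step 8: low=(low[0]=0,low[1]=2,low[2]=3,low[3]=3,low[4]=7,low[5]=?,low[6]=3,low[7]=1,low[8]=6); scc=(scc[0]=2,scc[1]=0,scc[2]=4,scc[3]=4,scc[4]=5,scc[5]=?,scc[6]=4,scc[7]=1,scc[8]=3)
step 9: low=(low[0]=0,low[1]=2,low[2]=3,low[3]=3,low[4]=7,low[5]=8,low[6]=3,low[7]=1,low[8]=6); scc=(scc[0]=2,scc[1]=0,scc[2]=4,scc[3]=4,scc[4]=5,scc[5]=6,scc[6]=4,scc[7]=1,scc[8]=3)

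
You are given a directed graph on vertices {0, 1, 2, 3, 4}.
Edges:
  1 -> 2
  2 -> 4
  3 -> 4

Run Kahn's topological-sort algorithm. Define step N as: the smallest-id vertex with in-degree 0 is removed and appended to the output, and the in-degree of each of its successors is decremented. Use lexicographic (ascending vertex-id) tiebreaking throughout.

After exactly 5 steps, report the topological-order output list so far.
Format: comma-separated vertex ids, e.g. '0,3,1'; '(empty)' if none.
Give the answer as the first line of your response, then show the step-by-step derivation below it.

0,1,2,3,4

step 1: output 0; order=[0]; indeg=(0,0,1,0,2)
step 2: output 1; order=[0,1]; indeg=(0,0,0,0,2)
step 3: output 2; order=[0,1,2]; indeg=(0,0,0,0,1)
step 4: output 3; order=[0,1,2,3]; indeg=(0,0,0,0,0)
step 5: output 4; order=[0,1,2,3,4]; indeg=(0,0,0,0,0)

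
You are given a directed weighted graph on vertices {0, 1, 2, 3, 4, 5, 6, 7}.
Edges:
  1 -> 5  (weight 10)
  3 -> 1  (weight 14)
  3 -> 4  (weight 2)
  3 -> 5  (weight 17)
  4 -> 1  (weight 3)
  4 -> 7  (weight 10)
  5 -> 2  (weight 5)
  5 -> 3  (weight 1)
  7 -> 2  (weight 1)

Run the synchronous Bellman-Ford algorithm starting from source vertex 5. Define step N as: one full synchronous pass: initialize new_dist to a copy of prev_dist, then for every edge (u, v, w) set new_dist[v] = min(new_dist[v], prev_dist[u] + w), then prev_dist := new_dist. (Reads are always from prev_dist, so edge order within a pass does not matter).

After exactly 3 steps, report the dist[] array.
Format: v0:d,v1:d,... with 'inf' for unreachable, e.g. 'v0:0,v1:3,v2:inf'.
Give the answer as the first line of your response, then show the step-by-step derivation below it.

v0:inf,v1:6,v2:5,v3:1,v4:3,v5:0,v6:inf,v7:13

step 1: dist = v0:inf,v1:inf,v2:5,v3:1,v4:inf,v5:0,v6:inf,v7:inf
step 2: dist = v0:inf,v1:15,v2:5,v3:1,v4:3,v5:0,v6:inf,v7:inf
step 3: dist = v0:inf,v1:6,v2:5,v3:1,v4:3,v5:0,v6:inf,v7:13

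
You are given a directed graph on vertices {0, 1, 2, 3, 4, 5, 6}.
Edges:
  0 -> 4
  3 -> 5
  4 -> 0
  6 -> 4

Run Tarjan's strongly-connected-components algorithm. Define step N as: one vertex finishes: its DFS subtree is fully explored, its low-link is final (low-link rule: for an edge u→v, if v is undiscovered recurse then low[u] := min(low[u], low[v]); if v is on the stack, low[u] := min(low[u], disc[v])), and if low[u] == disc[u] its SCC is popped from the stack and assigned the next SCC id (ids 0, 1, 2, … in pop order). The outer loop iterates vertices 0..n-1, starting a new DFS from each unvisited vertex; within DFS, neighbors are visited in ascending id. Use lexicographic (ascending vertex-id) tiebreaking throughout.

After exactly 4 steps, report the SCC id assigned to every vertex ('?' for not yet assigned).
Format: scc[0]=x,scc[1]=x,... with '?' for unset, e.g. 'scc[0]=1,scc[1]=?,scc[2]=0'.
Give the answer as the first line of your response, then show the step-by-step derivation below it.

scc[0]=0,scc[1]=1,scc[2]=2,scc[3]=?,scc[4]=0,scc[5]=?,scc[6]=?

step 1: low=(low[0]=0,low[1]=?,low[2]=?,low[3]=?,low[4]=0,low[5]=?,low[6]=?); scc=(scc[0]=?,scc[1]=?,scc[2]=?,scc[3]=?,scc[4]=?,scc[5]=?,scc[6]=?)
step 2: low=(low[0]=0,low[1]=?,low[2]=?,low[3]=?,low[4]=0,low[5]=?,low[6]=?); scc=(scc[0]=0,scc[1]=?,scc[2]=?,scc[3]=?,scc[4]=0,scc[5]=?,scc[6]=?)
step 3: low=(low[0]=0,low[1]=2,low[2]=?,low[3]=?,low[4]=0,low[5]=?,low[6]=?); scc=(scc[0]=0,scc[1]=1,scc[2]=?,scc[3]=?,scc[4]=0,scc[5]=?,scc[6]=?)
step 4: low=(low[0]=0,low[1]=2,low[2]=3,low[3]=?,low[4]=0,low[5]=?,low[6]=?); scc=(scc[0]=0,scc[1]=1,scc[2]=2,scc[3]=?,scc[4]=0,scc[5]=?,scc[6]=?)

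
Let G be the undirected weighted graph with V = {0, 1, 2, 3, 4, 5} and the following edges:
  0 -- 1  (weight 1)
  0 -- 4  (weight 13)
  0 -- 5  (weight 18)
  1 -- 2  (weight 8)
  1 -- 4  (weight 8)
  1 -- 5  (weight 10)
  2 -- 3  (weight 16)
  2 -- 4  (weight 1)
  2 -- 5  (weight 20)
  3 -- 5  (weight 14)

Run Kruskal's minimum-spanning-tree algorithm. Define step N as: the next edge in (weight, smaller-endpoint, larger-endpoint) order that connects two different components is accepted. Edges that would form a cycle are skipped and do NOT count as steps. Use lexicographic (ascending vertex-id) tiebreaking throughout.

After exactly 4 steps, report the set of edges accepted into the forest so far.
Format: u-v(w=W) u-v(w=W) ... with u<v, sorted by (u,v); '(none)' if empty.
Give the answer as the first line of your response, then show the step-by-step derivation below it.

0-1(w=1) 1-2(w=8) 1-5(w=10) 2-4(w=1)

step 1: add edge 0-1 (w=1); MST = {0-1(w=1)}
step 2: add edge 2-4 (w=1); MST = {0-1(w=1) 2-4(w=1)}
step 3: add edge 1-2 (w=8); MST = {0-1(w=1) 1-2(w=8) 2-4(w=1)}
step 4: add edge 1-5 (w=10); MST = {0-1(w=1) 1-2(w=8) 1-5(w=10) 2-4(w=1)}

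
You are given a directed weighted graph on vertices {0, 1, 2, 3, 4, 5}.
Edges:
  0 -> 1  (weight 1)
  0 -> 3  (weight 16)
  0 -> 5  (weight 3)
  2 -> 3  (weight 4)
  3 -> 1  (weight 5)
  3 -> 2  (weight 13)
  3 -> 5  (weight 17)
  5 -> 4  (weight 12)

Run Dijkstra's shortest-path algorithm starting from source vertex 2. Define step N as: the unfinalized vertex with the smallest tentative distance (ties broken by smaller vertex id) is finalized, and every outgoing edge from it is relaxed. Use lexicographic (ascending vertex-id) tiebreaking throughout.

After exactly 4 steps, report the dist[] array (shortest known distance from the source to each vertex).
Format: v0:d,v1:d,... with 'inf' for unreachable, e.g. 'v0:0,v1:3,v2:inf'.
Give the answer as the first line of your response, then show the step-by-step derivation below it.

v0:inf,v1:9,v2:0,v3:4,v4:33,v5:21

step 1: dist = v0:inf,v1:inf,v2:0,v3:4,v4:inf,v5:inf
step 2: dist = v0:inf,v1:9,v2:0,v3:4,v4:inf,v5:21
step 3: dist = v0:inf,v1:9,v2:0,v3:4,v4:inf,v5:21
step 4: dist = v0:inf,v1:9,v2:0,v3:4,v4:33,v5:21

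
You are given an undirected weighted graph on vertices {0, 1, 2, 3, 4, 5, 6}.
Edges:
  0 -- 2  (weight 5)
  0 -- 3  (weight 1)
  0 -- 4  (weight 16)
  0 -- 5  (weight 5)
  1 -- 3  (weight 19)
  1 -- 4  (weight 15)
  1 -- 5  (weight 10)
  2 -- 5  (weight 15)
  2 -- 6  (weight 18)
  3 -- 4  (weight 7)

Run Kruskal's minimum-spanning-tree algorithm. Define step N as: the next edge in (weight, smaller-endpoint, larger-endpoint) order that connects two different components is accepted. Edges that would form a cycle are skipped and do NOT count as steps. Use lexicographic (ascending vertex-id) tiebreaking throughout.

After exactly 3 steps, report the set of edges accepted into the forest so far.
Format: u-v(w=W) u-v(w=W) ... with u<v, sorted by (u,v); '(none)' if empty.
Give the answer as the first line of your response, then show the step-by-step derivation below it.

0-2(w=5) 0-3(w=1) 0-5(w=5)

step 1: add edge 0-3 (w=1); MST = {0-3(w=1)}
step 2: add edge 0-2 (w=5); MST = {0-2(w=5) 0-3(w=1)}
step 3: add edge 0-5 (w=5); MST = {0-2(w=5) 0-3(w=1) 0-5(w=5)}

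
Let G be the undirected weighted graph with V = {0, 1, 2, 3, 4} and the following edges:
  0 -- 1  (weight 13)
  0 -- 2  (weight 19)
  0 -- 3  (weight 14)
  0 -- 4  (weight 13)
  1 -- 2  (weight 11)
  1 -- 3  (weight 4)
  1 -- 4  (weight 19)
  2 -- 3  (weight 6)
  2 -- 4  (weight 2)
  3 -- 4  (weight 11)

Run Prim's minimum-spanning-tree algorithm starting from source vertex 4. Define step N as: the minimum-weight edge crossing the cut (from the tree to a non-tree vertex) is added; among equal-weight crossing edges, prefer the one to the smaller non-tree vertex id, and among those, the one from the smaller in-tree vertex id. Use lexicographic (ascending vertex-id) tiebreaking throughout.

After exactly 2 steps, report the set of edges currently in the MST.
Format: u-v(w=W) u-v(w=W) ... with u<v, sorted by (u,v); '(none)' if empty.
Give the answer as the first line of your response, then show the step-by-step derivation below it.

2-3(w=6) 2-4(w=2)

step 1: add edge 2-4 (w=2); MST = {2-4(w=2)}
step 2: add edge 2-3 (w=6); MST = {2-3(w=6) 2-4(w=2)}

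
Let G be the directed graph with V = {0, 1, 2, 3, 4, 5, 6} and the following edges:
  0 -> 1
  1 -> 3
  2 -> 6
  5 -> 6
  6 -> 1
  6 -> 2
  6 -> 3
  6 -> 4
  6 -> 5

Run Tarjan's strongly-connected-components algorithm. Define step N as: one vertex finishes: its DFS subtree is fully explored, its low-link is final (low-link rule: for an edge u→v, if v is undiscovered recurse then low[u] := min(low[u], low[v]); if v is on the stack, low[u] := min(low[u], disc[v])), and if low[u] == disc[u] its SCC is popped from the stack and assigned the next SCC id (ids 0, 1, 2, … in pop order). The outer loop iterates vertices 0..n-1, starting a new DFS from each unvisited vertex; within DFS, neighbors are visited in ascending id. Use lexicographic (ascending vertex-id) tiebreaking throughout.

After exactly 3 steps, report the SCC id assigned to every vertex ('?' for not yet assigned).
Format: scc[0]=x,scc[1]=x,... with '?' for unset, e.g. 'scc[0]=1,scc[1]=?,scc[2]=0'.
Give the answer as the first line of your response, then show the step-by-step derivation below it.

scc[0]=2,scc[1]=1,scc[2]=?,scc[3]=0,scc[4]=?,scc[5]=?,scc[6]=?

step 1: low=(low[0]=0,low[1]=1,low[2]=?,low[3]=2,low[4]=?,low[5]=?,low[6]=?); scc=(scc[0]=?,scc[1]=?,scc[2]=?,scc[3]=0,scc[4]=?,scc[5]=?,scc[6]=?)
step 2: low=(low[0]=0,low[1]=1,low[2]=?,low[3]=2,low[4]=?,low[5]=?,low[6]=?); scc=(scc[0]=?,scc[1]=1,scc[2]=?,scc[3]=0,scc[4]=?,scc[5]=?,scc[6]=?)
step 3: low=(low[0]=0,low[1]=1,low[2]=?,low[3]=2,low[4]=?,low[5]=?,low[6]=?); scc=(scc[0]=2,scc[1]=1,scc[2]=?,scc[3]=0,scc[4]=?,scc[5]=?,scc[6]=?)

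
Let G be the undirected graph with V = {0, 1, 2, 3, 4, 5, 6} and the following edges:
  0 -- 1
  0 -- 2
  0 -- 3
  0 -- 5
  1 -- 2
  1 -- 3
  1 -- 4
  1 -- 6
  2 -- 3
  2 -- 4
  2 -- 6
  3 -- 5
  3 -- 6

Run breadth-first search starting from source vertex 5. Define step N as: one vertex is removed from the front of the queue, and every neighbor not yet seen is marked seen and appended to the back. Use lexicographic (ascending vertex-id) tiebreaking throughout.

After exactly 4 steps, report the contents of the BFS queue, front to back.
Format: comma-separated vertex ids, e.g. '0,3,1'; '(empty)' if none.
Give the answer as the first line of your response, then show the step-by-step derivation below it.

2,6,4

step 1: dequeue 5; queue=[0,3]; order=5
step 2: dequeue 0; queue=[3,1,2]; order=5,0
step 3: dequeue 3; queue=[1,2,6]; order=5,0,3
step 4: dequeue 1; queue=[2,6,4]; order=5,0,3,1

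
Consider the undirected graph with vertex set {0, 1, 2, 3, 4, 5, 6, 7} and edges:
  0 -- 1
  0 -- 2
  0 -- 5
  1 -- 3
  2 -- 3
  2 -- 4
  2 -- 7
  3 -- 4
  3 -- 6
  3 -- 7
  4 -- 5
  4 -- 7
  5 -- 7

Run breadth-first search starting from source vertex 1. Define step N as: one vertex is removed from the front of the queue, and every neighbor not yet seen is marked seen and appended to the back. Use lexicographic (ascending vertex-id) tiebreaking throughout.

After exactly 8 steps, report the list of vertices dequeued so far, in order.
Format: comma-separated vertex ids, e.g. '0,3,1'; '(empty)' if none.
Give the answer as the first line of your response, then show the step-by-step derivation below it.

1,0,3,2,5,4,6,7

step 1: dequeue 1; queue=[0,3]; order=1
step 2: dequeue 0; queue=[3,2,5]; order=1,0
step 3: dequeue 3; queue=[2,5,4,6,7]; order=1,0,3
step 4: dequeue 2; queue=[5,4,6,7]; order=1,0,3,2
step 5: dequeue 5; queue=[4,6,7]; order=1,0,3,2,5
step 6: dequeue 4; queue=[6,7]; order=1,0,3,2,5,4
step 7: dequeue 6; queue=[7]; order=1,0,3,2,5,4,6
step 8: dequeue 7; queue=[(empty)]; order=1,0,3,2,5,4,6,7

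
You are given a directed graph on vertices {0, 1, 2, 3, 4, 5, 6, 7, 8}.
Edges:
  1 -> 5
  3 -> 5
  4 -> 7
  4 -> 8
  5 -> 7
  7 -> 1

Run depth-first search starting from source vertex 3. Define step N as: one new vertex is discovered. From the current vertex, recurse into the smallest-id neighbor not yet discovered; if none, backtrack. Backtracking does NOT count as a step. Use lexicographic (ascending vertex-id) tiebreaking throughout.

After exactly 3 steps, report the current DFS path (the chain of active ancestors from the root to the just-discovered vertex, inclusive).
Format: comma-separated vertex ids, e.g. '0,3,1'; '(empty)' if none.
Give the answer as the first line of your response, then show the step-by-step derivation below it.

3,5,7

step 1: discover 3; path=3; order=3
step 2: discover 5; path=3>5; order=3,5
step 3: discover 7; path=3>5>7; order=3,5,7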